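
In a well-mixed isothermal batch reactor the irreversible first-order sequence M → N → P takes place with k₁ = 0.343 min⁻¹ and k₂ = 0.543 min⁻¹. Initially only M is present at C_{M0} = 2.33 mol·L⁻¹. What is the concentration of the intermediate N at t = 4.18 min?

0.540 mol·L⁻¹

For first-order series with pure M initially, C_N(t) = k₁C_{M0}/(k₂−k₁)·(e^(−k₁t) − e^(−k₂t)).
e^(−k₁t) = e^(−0.343×4.18) = e^(−1.434) = 0.2384; e^(−k₂t) = e^(−2.270) = 0.1033.
C_N = 0.343×2.33/(0.543−0.343) × (0.2384−0.1033) = 3.996×0.1351 = 0.5398 mol·L⁻¹.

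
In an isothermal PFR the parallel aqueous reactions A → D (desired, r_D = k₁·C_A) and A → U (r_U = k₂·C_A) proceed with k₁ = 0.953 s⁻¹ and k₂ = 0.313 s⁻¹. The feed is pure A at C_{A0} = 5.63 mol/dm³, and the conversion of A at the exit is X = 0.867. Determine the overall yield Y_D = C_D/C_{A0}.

0.653

C_A = C_{A0}(1−X) = 0.7488 mol/dm³.
Both paths are first order in A, so the instantaneous fraction to D is constant: dC_D/d(−C_A) = k₁/(k₁+k₂) = 0.7528.
C_D = 0.7528·(C_{A0}−C_A) = 0.7528×4.881 = 3.67 mol/dm³.
Y_D = C_D/C_{A0} = 3.674/5.63 = 0.653.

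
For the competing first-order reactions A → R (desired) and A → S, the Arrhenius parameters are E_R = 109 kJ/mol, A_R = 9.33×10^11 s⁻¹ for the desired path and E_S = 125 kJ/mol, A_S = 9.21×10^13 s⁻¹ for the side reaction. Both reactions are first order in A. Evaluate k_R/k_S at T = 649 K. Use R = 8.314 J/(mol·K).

0.197

Since both paths have the same order in A, the concentration cancels and S_{R/S} = k_R/k_S = (A_R/A_S)·exp[(E_S−E_R)/(RT)].
(E_S−E_R)/(RT) = (125−109)×10³/(8.314×649) = 16000/5396 = 2.965.
k_R/k_S = (9.33×10^11/9.21×10^13)·exp(2.965) = 0.01013 × 19.40 = 0.197.
Since E_R < E_S, lowering the temperature improves selectivity toward R.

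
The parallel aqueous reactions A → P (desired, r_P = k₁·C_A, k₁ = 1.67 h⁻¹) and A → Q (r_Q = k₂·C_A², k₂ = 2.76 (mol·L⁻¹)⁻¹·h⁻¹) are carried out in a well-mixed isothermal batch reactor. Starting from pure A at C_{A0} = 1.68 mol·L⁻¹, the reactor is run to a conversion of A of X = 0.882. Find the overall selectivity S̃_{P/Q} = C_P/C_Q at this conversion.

C_A = C_{A0}(1−X) = 0.1982 mol·L⁻¹.
Along a PFR/batch, dC_P/dC_A = −r_P/(r_P+r_Q) = −k₁/(k₁+k₂·C_A).
Integrating from C_{A0} to C_A: C_P = (1.67/2.76)·ln[(1.67+2.76·1.68)/(1.67+2.76·0.198)] = 0.6051·ln(6.307/2.217) = 0.6325 mol·L⁻¹.
C_Q = (C_{A0}−C_A)−C_P = 0.8492 mol·L⁻¹; S̃_{P/Q} = 0.6325/0.8492 = 0.745.

0.745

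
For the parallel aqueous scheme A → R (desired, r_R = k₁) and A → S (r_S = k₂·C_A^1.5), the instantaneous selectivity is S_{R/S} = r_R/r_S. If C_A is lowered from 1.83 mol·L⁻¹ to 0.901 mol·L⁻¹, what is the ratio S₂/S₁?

S_{R/S} = (k₁/k₂)·C_A^-1.5, so S₂/S₁ = (C_{A,2}/C_{A,1})^-1.5.
= (0.901/1.83)^(-1.5) = (0.4923)^(-1.5) = 2.89.
Selectivity toward R rises as C_A falls — low-concentration operation is favoured.

2.89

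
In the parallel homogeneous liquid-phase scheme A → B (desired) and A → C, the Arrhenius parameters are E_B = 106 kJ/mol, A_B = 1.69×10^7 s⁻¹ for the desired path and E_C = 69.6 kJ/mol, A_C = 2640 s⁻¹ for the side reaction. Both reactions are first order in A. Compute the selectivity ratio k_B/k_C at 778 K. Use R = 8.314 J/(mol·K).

23.0

With equal orders, S_{B/C} = k_B/k_C = (A_B/A_C)·exp[(E_C−E_B)/(RT)].
(E_C−E_B)/(RT) = (69.6−106)×10³/(8.314×778) = -36400/6468 = -5.627.
k_B/k_C = (1.69×10^7/2640)·exp(-5.627) = 6402 × 0.003598 = 23.0.
Since E_B > E_C, raising the temperature improves selectivity toward B.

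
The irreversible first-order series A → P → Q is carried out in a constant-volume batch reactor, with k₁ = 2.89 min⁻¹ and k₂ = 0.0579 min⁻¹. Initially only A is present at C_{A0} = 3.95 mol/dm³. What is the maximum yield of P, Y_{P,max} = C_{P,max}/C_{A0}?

0.923

At the optimum, C_{P,max}/C_{A0} = (k₁/k₂)^[k₂/(k₂−k₁)].
= (2.89/0.0579)^(0.0579/(0.0579−2.89)) = (49.91)^(-0.02044) = 0.9232.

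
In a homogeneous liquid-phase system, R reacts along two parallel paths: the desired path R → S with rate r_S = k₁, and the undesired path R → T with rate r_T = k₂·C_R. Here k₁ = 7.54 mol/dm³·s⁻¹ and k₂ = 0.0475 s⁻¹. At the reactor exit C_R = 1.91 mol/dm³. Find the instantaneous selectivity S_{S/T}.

83.1

S_{S/T} = r_S/r_T = (k₁)/(k₂·C_R) = (k₁/k₂)·C_R⁻¹.
= (7.54) / (0.0475×1.910) = 7.540/0.09073 = 83.1.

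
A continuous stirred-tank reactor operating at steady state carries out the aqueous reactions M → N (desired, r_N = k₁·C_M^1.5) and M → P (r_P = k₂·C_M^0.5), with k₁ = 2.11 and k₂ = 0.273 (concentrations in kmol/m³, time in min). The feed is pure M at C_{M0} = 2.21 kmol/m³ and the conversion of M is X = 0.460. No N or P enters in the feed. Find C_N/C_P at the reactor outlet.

9.22

Exit C_M = C_{M0}(1−X) = 2.21×0.540 = 1.193 kmol/m³.
Rates in a CSTR are evaluated at the outlet concentration: r_N = 2.11×1.193^1.5 = 2.751, r_P = 0.273×1.193^0.5 = 0.2982.
Overall selectivity = C_N/C_P = r_Nτ/(r_Pτ) = r_N/r_P = 9.22.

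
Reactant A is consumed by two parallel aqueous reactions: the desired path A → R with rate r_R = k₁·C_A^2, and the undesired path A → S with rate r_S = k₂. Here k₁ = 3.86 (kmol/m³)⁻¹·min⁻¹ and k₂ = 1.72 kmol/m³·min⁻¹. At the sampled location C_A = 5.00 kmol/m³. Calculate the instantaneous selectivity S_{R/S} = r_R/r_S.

56.1

S_{R/S} = r_R/r_S = (k₁·C_A^2)/(k₂) = (k₁/k₂)·C_A^2.
= (3.86×5.000^2) / (1.72) = 96.50/1.720 = 56.1.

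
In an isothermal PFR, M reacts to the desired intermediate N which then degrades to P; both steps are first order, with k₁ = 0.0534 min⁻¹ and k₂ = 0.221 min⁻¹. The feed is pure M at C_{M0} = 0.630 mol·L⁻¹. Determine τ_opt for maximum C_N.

8.47 min

Setting dC_N/dτ = 0 gives τ_opt = ln(k₂/k₁)/(k₂−k₁).
= ln(0.221/0.0534)/(0.221−0.0534) = ln(4.139)/0.1676 = 1.420/0.1676 = 8.47 min.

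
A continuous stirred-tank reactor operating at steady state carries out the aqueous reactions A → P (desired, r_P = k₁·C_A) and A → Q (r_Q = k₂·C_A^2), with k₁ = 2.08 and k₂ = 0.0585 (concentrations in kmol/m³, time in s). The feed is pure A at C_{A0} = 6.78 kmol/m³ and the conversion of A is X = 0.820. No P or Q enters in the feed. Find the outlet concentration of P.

Exit C_A = C_{A0}(1−X) = 6.78×0.180 = 1.220 kmol/m³.
A CSTR operates uniformly at the exit composition, giving r_P = 2.538 and r_Q = 0.08713 (each k·C_A^n at C_A = 1.220).
Fraction of consumed A going to P: r_P/(r_P+r_Q) = 0.9668.
C_P = 0.9668·C_{A0}·X = 0.9668×6.78×0.820 = 5.38 kmol/m³.

5.38 kmol/m³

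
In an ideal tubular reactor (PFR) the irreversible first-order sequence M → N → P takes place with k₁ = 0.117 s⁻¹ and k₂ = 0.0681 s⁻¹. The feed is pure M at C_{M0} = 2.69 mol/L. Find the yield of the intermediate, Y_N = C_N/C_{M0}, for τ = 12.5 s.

For first-order series with pure M initially, C_N(τ) = k₁C_{M0}/(k₂−k₁)·(e^(−k₁τ) − e^(−k₂τ)).
e^(−k₁τ) = e^(−0.117×12.5) = e^(−1.463) = 0.2317; e^(−k₂τ) = e^(−0.8512) = 0.4269.
C_N = 0.117×2.69/(0.0681−0.117) × (0.2317−0.4269) = (-6.436)×(-0.1952) = 1.257 mol/L.
Y_N = C_N/C_{M0} = 1.257/2.69 = 0.467.

0.467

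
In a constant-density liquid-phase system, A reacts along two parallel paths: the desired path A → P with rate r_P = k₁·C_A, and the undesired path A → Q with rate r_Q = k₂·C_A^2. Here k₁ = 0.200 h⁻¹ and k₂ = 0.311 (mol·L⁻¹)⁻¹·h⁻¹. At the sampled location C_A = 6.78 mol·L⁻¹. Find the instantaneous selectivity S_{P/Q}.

0.0949

S_{P/Q} = r_P/r_Q = (k₁·C_A)/(k₂·C_A^2) = (k₁/k₂)·C_A⁻¹.
= (0.200×6.780) / (0.311×6.780^2) = 1.356/14.30 = 0.0949.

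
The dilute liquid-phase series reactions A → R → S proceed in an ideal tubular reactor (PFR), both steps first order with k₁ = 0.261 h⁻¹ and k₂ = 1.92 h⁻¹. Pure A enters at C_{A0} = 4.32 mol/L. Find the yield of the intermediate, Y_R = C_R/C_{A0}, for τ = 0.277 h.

Solving the coupled first-order balances gives C_R(τ) = [k₁/(k₂−k₁)]·C_{A0}·(e^(−k₁τ) − e^(−k₂τ)).
e^(−k₁τ) = e^(−0.261×0.277) = e^(−0.07230) = 0.9303; e^(−k₂τ) = e^(−0.5318) = 0.5875.
C_R = 0.261×4.32/(1.92−0.261) × (0.9303−0.5875) = 0.6796×0.3427 = 0.2329 mol/L.
Y_R = C_R/C_{A0} = 0.2329/4.32 = 0.0539.

0.0539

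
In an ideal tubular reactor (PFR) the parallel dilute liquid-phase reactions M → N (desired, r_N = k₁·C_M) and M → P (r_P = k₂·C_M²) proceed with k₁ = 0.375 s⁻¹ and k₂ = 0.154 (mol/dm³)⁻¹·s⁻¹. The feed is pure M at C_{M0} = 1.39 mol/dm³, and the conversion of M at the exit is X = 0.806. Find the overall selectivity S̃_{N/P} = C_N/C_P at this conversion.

C_M = C_{M0}(1−X) = 0.2697 mol/dm³.
Along a PFR/batch, dC_N/dC_M = −r_N/(r_N+r_P) = −k₁/(k₁+k₂·C_M).
Integrating from C_{M0} to C_M: C_N = (0.375/0.154)·ln[(0.375+0.154·1.39)/(0.375+0.154·0.270)] = 2.435·ln(0.5891/0.4165) = 0.8439 mol/dm³.
C_P = (C_{M0}−C_M)−C_N = 0.2764 mol/dm³; S̃_{N/P} = 0.8439/0.2764 = 3.05.

3.05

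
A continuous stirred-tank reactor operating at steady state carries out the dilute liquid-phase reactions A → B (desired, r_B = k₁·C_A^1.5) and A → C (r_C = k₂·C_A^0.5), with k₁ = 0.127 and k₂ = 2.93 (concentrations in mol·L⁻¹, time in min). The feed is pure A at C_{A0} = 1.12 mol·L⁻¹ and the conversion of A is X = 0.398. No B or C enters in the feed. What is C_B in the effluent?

Exit C_A = C_{A0}(1−X) = 1.12×0.602 = 0.6742 mol·L⁻¹.
In a CSTR the entire volume is at exit conditions, so r_B = 0.127×0.6742^1.5 = 0.07031 and r_C = 2.93×0.6742^0.5 = 2.406.
Fraction of consumed A going to B: r_B/(r_B+r_C) = 0.02839.
C_B = 0.02839·C_{A0}·X = 0.02839×1.12×0.398 = 0.0127 mol·L⁻¹.

0.0127 mol·L⁻¹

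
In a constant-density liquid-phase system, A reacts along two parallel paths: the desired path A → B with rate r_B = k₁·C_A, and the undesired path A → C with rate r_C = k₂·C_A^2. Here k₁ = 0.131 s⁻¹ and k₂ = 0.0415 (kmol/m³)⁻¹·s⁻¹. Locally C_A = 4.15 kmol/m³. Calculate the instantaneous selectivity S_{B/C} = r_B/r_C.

S_{B/C} = r_B/r_C = (k₁·C_A)/(k₂·C_A^2) = (k₁/k₂)·C_A⁻¹.
= (0.131×4.150) / (0.0415×4.150^2) = 0.5437/0.7147 = 0.761.

0.761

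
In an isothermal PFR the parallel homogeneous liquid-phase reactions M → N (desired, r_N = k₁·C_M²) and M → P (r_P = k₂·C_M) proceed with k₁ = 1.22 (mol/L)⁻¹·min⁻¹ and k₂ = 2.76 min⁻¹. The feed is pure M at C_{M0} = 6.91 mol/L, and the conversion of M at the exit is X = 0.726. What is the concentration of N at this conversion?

C_M = C_{M0}(1−X) = 1.893 mol/L.
Along a PFR/batch, dC_P/dC_M = −r_P/(r_N+r_P) = −k₂/(k₂+k₁·C_M).
Integrating from C_{M0} to C_M: C_P = (2.76/1.22)·ln[(2.76+1.22·6.91)/(2.76+1.22·1.89)] = 2.262·ln(11.19/5.070) = 1.791 mol/L.
Then C_N = (C_{M0}−C_M) − C_P = 5.017 − 1.791 = 3.226 mol/L.

3.23 mol/L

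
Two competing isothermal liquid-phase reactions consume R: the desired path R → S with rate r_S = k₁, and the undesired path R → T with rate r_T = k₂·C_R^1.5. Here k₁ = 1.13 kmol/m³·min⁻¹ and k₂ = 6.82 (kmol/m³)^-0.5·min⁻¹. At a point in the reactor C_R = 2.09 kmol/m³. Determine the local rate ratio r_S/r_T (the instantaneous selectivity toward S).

0.0548

S_{S/T} = r_S/r_T = (k₁)/(k₂·C_R^1.5) = (k₁/k₂)·C_R^-1.5.
= (1.13) / (6.82×2.090^1.5) = 1.130/20.61 = 0.0548.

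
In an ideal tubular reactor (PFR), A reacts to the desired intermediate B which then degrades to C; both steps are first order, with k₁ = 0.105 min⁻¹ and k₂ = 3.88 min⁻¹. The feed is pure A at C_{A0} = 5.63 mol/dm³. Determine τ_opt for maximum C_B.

0.956 min

The intermediate peaks when r₁ = r₂, i.e. k₁e^(−k₁τ) = k₂e^(−k₂τ), giving τ_opt = ln(k₂/k₁)/(k₂−k₁).
= ln(3.88/0.105)/(3.88−0.105) = ln(36.95)/3.775 = 3.610/3.775 = 0.956 min.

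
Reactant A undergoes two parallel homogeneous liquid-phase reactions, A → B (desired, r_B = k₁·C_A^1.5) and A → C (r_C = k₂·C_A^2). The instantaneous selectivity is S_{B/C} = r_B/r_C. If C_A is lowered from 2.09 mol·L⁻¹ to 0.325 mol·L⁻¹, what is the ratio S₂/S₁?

S_{B/C} = (k₁/k₂)·C_A^-0.5, so S₂/S₁ = (C_{A,2}/C_{A,1})^-0.5.
= (0.325/2.09)^(-0.5) = (0.1555)^(-0.5) = 2.54.
Selectivity toward B rises as C_A falls — low-concentration operation is favoured.

2.54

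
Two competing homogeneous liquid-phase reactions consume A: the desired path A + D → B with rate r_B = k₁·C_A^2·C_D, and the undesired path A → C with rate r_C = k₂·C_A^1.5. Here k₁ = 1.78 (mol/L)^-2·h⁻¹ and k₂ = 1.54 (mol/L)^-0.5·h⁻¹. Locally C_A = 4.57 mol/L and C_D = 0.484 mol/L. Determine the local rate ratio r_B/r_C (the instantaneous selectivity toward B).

S_{B/C} = r_B/r_C = (k₁·C_A^2·C_D)/(k₂·C_A^1.5) = (k₁/k₂)·C_A^0.5·C_D.
= (1.78×4.570^2×0.4840) / (1.54×4.570^1.5) = 17.99/15.05 = 1.20.

1.20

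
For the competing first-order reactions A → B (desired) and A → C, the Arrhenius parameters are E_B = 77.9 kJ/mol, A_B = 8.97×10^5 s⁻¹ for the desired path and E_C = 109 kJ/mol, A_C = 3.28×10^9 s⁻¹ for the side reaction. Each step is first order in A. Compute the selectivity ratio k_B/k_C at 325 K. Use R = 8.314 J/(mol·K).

k_B/k_C = (A_B/A_C)·exp[−(E_B−E_C)/(RT)] = (A_B/A_C)·exp[(E_C−E_B)/(RT)].
(E_C−E_B)/(RT) = (109−77.9)×10³/(8.314×325) = 31100/2702 = 11.51.
k_B/k_C = (8.97×10^5/3.28×10^9)·exp(11.51) = 2.735×10^-4 × 99686 = 27.3.
Since E_B < E_C, lowering the temperature improves selectivity toward B.

27.3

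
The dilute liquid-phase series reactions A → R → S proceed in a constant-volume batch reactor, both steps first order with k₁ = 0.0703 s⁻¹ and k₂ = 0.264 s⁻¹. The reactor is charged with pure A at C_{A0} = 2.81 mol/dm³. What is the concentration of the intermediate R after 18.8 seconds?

0.265 mol/dm³

For first-order series with pure A initially, C_R(t) = k₁C_{A0}/(k₂−k₁)·(e^(−k₁t) − e^(−k₂t)).
e^(−k₁t) = e^(−0.0703×18.8) = e^(−1.322) = 0.2667; e^(−k₂t) = e^(−4.963) = 0.006991.
C_R = 0.0703×2.81/(0.264−0.0703) × (0.2667−0.006991) = 1.020×0.2597 = 0.2649 mol/dm³.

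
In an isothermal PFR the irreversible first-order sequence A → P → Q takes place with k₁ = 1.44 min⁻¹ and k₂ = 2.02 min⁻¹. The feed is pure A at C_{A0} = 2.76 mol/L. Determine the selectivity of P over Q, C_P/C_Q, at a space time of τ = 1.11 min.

0.426

The intermediate concentration in a first-order A→B→C sequence is C_P = k₁C_{A0}(e^(−k₁τ) − e^(−k₂τ))/(k₂−k₁).
e^(−k₁τ) = e^(−1.44×1.11) = e^(−1.598) = 0.2022; e^(−k₂τ) = e^(−2.242) = 0.1062.
C_P = 1.44×2.76/(2.02−1.44) × (0.2022−0.1062) = 6.852×0.09600 = 0.6578 mol/L.
C_A = C_{A0}e^(−k₁τ) = 0.5581 mol/L, so C_Q = C_{A0}−C_A−C_P = 1.544 mol/L; C_P/C_Q = 0.426.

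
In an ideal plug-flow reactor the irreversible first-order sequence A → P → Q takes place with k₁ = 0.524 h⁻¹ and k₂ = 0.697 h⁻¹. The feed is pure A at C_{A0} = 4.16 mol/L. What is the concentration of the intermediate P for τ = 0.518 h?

0.823 mol/L

The intermediate concentration in a first-order A→B→C sequence is C_P = k₁C_{A0}(e^(−k₁τ) − e^(−k₂τ))/(k₂−k₁).
e^(−k₁τ) = e^(−0.524×0.518) = e^(−0.2714) = 0.7623; e^(−k₂τ) = e^(−0.3610) = 0.6969.
C_P = 0.524×4.16/(0.697−0.524) × (0.7623−0.6969) = 12.60×0.06534 = 0.8233 mol/L.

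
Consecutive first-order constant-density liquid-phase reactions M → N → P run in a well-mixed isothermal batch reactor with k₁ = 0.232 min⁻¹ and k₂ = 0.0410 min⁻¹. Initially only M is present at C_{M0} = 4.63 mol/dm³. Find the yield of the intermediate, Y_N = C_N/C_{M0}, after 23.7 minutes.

The intermediate concentration in a first-order A→B→C sequence is C_N = k₁C_{M0}(e^(−k₁t) − e^(−k₂t))/(k₂−k₁).
e^(−k₁t) = e^(−0.232×23.7) = e^(−5.498) = 0.004093; e^(−k₂t) = e^(−0.9717) = 0.3784.
C_N = 0.232×4.63/(0.0410−0.232) × (0.004093−0.3784) = (-5.624)×(-0.3743) = 2.105 mol/dm³.
Y_N = C_N/C_{M0} = 2.105/4.63 = 0.455.

0.455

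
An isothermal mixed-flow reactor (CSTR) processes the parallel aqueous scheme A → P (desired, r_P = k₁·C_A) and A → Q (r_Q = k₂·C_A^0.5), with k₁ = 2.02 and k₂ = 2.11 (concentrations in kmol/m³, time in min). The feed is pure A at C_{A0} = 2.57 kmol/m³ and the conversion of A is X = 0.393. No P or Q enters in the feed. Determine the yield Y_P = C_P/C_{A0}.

0.214

Exit C_A = C_{A0}(1−X) = 2.57×0.607 = 1.560 kmol/m³.
In a CSTR the entire volume is at exit conditions, so r_P = 2.02×1.560 = 3.151 and r_Q = 2.11×1.560^0.5 = 2.635.
Fraction of consumed A going to P: r_P/(r_P+r_Q) = 0.5446.
C_P = 0.5446·C_{A0}·X = 0.5446×2.57×0.393 = 0.550 kmol/m³; Y_P = C_P/C_{A0} = 0.214.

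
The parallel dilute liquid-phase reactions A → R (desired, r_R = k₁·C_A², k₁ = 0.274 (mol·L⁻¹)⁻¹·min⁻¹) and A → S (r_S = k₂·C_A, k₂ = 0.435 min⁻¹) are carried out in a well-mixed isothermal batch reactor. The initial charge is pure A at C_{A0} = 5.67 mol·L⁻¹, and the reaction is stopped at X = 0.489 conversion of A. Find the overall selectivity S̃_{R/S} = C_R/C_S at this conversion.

C_A = C_{A0}(1−X) = 2.897 mol·L⁻¹.
Along a PFR/batch, dC_S/dC_A = −r_S/(r_R+r_S) = −k₂/(k₂+k₁·C_A).
Integrating from C_{A0} to C_A: C_S = (0.435/0.274)·ln[(0.435+0.274·5.67)/(0.435+0.274·2.90)] = 1.588·ln(1.989/1.229) = 0.7641 mol·L⁻¹.
Then C_R = (C_{A0}−C_A) − C_S = 2.773 − 0.7641 = 2.008 mol·L⁻¹.
S̃_{R/S} = C_R/C_S = 2.008/0.7641 = 2.63.

2.63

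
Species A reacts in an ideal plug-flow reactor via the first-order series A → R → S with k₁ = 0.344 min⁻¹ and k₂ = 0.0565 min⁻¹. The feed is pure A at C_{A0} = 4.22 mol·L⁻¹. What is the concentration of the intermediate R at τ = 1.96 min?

1.95 mol·L⁻¹

For first-order series with pure A initially, C_R(τ) = k₁C_{A0}/(k₂−k₁)·(e^(−k₁τ) − e^(−k₂τ)).
e^(−k₁τ) = e^(−0.344×1.96) = e^(−0.6742) = 0.5095; e^(−k₂τ) = e^(−0.1107) = 0.8952.
C_R = 0.344×4.22/(0.0565−0.344) × (0.5095−0.8952) = (-5.049)×(-0.3856) = 1.947 mol·L⁻¹.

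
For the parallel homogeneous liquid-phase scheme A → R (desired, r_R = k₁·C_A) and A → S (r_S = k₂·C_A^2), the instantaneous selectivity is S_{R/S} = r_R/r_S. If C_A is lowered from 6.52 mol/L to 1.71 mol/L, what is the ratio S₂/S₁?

S_{R/S} = (k₁/k₂)·C_A⁻¹, so S₂/S₁ = (C_{A,2}/C_{A,1})⁻¹.
= 6.52/1.71 = 3.81.
Selectivity toward R rises as C_A falls — low-concentration operation is favoured.

3.81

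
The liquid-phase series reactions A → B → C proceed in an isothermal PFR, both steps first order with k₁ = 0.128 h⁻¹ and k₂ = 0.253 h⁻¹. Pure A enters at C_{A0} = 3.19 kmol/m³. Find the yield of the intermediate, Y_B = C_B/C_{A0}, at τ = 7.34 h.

0.240

Solving the coupled first-order balances gives C_B(τ) = [k₁/(k₂−k₁)]·C_{A0}·(e^(−k₁τ) − e^(−k₂τ)).
e^(−k₁τ) = e^(−0.128×7.34) = e^(−0.9395) = 0.3908; e^(−k₂τ) = e^(−1.857) = 0.1561.
C_B = 0.128×3.19/(0.253−0.128) × (0.3908−0.1561) = 3.267×0.2347 = 0.7666 kmol/m³.
Y_B = C_B/C_{A0} = 0.7666/3.19 = 0.240.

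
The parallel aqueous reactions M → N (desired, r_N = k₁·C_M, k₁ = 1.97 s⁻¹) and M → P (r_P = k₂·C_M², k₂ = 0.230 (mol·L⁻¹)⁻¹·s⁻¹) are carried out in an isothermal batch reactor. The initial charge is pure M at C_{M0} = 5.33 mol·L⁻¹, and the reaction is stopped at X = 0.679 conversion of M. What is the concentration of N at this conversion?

2.58 mol·L⁻¹

C_M = C_{M0}(1−X) = 1.711 mol·L⁻¹.
Along a PFR/batch, dC_N/dC_M = −r_N/(r_N+r_P) = −k₁/(k₁+k₂·C_M).
Integrating from C_{M0} to C_M: C_N = (1.97/0.230)·ln[(1.97+0.230·5.33)/(1.97+0.230·1.71)] = 8.565·ln(3.196/2.364) = 2.584 mol·L⁻¹.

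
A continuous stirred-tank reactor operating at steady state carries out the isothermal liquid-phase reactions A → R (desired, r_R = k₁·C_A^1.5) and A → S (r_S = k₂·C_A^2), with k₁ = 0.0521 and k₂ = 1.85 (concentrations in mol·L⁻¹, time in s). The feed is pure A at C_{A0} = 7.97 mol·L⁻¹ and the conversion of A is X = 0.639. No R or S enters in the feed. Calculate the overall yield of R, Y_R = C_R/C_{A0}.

Exit C_A = C_{A0}(1−X) = 7.97×0.361 = 2.877 mol·L⁻¹.
In a CSTR the entire volume is at exit conditions, so r_R = 0.0521×2.877^1.5 = 0.2543 and r_S = 1.85×2.877^2 = 15.31.
Fraction of consumed A going to R: r_R/(r_R+r_S) = 0.01633.
C_R = 0.01633·C_{A0}·X = 0.01633×7.97×0.639 = 0.0832 mol·L⁻¹; Y_R = C_R/C_{A0} = 0.0104.

0.0104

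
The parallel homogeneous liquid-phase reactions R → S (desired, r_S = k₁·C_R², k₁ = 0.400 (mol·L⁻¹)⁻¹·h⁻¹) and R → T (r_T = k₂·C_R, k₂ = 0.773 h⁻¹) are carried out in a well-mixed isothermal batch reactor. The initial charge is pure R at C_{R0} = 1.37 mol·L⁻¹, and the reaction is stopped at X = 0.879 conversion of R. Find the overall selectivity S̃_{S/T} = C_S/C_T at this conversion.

0.374

C_R = C_{R0}(1−X) = 0.1658 mol·L⁻¹.
Along a PFR/batch, dC_T/dC_R = −r_T/(r_S+r_T) = −k₂/(k₂+k₁·C_R).
Integrating from C_{R0} to C_R: C_T = (0.773/0.400)·ln[(0.773+0.400·1.37)/(0.773+0.400·0.166)] = 1.932·ln(1.321/0.8393) = 0.8765 mol·L⁻¹.
Then C_S = (C_{R0}−C_R) − C_T = 1.204 − 0.8765 = 0.3277 mol·L⁻¹.
S̃_{S/T} = C_S/C_T = 0.3277/0.8765 = 0.374.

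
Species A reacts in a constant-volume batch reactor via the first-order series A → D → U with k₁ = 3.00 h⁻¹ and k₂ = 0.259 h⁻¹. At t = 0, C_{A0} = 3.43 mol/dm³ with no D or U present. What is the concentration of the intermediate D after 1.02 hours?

2.71 mol/dm³

The intermediate concentration in a first-order A→B→C sequence is C_D = k₁C_{A0}(e^(−k₁t) − e^(−k₂t))/(k₂−k₁).
e^(−k₁t) = e^(−3.00×1.02) = e^(−3.060) = 0.04689; e^(−k₂t) = e^(−0.2642) = 0.7678.
C_D = 3.00×3.43/(0.259−3.00) × (0.04689−0.7678) = (-3.754)×(-0.7209) = 2.707 mol/dm³.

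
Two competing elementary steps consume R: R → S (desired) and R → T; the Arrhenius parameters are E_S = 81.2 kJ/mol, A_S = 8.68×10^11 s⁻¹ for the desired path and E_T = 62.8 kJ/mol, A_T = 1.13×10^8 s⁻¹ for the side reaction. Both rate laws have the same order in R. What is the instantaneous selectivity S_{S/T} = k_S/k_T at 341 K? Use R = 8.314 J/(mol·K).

11.7

With equal orders, S_{S/T} = k_S/k_T = (A_S/A_T)·exp[(E_T−E_S)/(RT)].
(E_T−E_S)/(RT) = (62.8−81.2)×10³/(8.314×341) = -18400/2835 = -6.490.
k_S/k_T = (8.68×10^11/1.13×10^8)·exp(-6.490) = 7681 × 0.001518 = 11.7.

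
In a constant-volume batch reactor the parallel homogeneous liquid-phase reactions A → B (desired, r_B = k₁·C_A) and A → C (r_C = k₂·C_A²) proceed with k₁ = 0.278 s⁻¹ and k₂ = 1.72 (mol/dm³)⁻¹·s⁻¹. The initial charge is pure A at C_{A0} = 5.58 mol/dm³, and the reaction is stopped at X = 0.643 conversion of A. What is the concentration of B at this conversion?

0.158 mol/dm³

C_A = C_{A0}(1−X) = 1.992 mol/dm³.
Along a PFR/batch, dC_B/dC_A = −r_B/(r_B+r_C) = −k₁/(k₁+k₂·C_A).
Integrating from C_{A0} to C_A: C_B = (0.278/1.72)·ln[(0.278+1.72·5.58)/(0.278+1.72·1.99)] = 0.1616·ln(9.876/3.704) = 0.1585 mol/dm³.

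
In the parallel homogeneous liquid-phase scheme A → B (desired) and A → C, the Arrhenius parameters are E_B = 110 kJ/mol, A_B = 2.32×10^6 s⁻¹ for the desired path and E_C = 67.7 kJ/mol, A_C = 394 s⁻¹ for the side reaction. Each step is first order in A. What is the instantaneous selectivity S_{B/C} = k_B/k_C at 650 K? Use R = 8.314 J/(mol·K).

2.35

Since both paths have the same order in A, the concentration cancels and S_{B/C} = k_B/k_C = (A_B/A_C)·exp[(E_C−E_B)/(RT)].
(E_C−E_B)/(RT) = (67.7−110)×10³/(8.314×650) = -42300/5404 = -7.827.
k_B/k_C = (2.32×10^6/394)·exp(-7.827) = 5888 × 3.987×10^-4 = 2.35.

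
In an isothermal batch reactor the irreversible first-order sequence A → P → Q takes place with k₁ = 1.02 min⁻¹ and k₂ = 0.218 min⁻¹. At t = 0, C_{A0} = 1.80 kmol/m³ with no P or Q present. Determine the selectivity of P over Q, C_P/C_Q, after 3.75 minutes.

Solving the coupled first-order balances gives C_P(t) = [k₁/(k₂−k₁)]·C_{A0}·(e^(−k₁t) − e^(−k₂t)).
e^(−k₁t) = e^(−1.02×3.75) = e^(−3.825) = 0.02182; e^(−k₂t) = e^(−0.8175) = 0.4415.
C_P = 1.02×1.80/(0.218−1.02) × (0.02182−0.4415) = (-2.289)×(-0.4197) = 0.9608 kmol/m³.
C_A = C_{A0}e^(−k₁t) = 0.03927 kmol/m³, so C_Q = C_{A0}−C_A−C_P = 0.7999 kmol/m³; C_P/C_Q = 1.20.

1.20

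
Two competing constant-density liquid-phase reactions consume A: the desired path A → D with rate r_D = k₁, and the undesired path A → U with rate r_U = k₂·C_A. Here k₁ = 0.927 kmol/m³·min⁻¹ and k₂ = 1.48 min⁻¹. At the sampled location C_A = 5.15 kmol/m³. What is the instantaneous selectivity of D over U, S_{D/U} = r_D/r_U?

S_{D/U} = r_D/r_U = (k₁)/(k₂·C_A) = (k₁/k₂)·C_A⁻¹.
= (0.927) / (1.48×5.150) = 0.9270/7.622 = 0.122.

0.122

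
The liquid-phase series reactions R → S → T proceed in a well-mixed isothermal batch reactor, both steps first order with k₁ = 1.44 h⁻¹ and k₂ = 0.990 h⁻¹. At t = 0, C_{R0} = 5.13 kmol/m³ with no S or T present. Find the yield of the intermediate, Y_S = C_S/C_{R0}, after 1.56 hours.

0.345

Solving the coupled first-order balances gives C_S(t) = [k₁/(k₂−k₁)]·C_{R0}·(e^(−k₁t) − e^(−k₂t)).
e^(−k₁t) = e^(−1.44×1.56) = e^(−2.246) = 0.1058; e^(−k₂t) = e^(−1.544) = 0.2134.
C_S = 1.44×5.13/(0.990−1.44) × (0.1058−0.2134) = (-16.42)×(-0.1077) = 1.767 kmol/m³.
Y_S = C_S/C_{R0} = 1.767/5.13 = 0.345.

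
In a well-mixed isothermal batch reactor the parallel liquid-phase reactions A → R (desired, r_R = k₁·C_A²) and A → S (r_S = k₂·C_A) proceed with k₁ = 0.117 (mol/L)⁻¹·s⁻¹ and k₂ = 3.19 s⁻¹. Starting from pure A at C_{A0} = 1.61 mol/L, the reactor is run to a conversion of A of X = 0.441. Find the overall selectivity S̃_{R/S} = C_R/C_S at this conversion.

C_A = C_{A0}(1−X) = 0.9000 mol/L.
Along a PFR/batch, dC_S/dC_A = −r_S/(r_R+r_S) = −k₂/(k₂+k₁·C_A).
Integrating from C_{A0} to C_A: C_S = (3.19/0.117)·ln[(3.19+0.117·1.61)/(3.19+0.117·0.900)] = 27.26·ln(3.378/3.295) = 0.6788 mol/L.
Then C_R = (C_{A0}−C_A) − C_S = 0.7100 − 0.6788 = 0.03121 mol/L.
S̃_{R/S} = C_R/C_S = 0.03121/0.6788 = 0.0460.

0.0460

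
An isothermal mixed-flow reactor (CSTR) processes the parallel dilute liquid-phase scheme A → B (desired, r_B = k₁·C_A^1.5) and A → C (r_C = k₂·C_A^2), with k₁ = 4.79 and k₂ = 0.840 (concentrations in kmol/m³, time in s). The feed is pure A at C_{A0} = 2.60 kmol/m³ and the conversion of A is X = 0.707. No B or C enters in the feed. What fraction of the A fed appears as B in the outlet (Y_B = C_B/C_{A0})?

0.613

Exit C_A = C_{A0}(1−X) = 2.60×0.293 = 0.7618 kmol/m³.
Rates in a CSTR are evaluated at the outlet concentration: r_B = 4.79×0.7618^1.5 = 3.185, r_C = 0.840×0.7618^2 = 0.4875.
Fraction of consumed A going to B: r_B/(r_B+r_C) = 0.8673.
C_B = 0.8673·C_{A0}·X = 0.8673×2.60×0.707 = 1.59 kmol/m³; Y_B = C_B/C_{A0} = 0.613.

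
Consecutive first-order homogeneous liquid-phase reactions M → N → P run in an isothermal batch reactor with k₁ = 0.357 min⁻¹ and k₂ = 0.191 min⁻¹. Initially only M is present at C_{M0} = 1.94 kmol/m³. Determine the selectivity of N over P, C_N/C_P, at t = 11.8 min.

0.245

For first-order series with pure M initially, C_N(t) = k₁C_{M0}/(k₂−k₁)·(e^(−k₁t) − e^(−k₂t)).
e^(−k₁t) = e^(−0.357×11.8) = e^(−4.213) = 0.01481; e^(−k₂t) = e^(−2.254) = 0.1050.
C_N = 0.357×1.94/(0.191−0.357) × (0.01481−0.1050) = (-4.172)×(-0.09019) = 0.3763 kmol/m³.
C_M = C_{M0}e^(−k₁t) = 0.02873 kmol/m³, so C_P = C_{M0}−C_M−C_N = 1.535 kmol/m³; C_N/C_P = 0.245.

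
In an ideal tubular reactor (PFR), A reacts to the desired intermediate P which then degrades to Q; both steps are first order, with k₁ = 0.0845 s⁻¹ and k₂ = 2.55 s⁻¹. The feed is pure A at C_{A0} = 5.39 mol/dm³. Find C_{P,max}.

Evaluating C_P at τ_opt = ln(k₂/k₁)/(k₂−k₁) gives C_{P,max}/C_{A0} = (k₁/k₂)^[k₂/(k₂−k₁)].
= (0.0845/2.55)^(2.55/(2.55−0.0845)) = (0.03314)^(1.034) = 0.02949.
C_{P,max} = 0.02949×5.39 = 0.159 mol/dm³.

0.159 mol/dm³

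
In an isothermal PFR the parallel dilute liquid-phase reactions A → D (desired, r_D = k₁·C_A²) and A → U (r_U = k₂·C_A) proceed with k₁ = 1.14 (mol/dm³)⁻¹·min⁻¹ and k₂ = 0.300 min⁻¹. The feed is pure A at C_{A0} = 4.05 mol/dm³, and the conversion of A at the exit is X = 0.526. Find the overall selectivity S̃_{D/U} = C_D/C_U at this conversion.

10.9

C_A = C_{A0}(1−X) = 1.920 mol/dm³.
Along a PFR/batch, dC_U/dC_A = −r_U/(r_D+r_U) = −k₂/(k₂+k₁·C_A).
Integrating from C_{A0} to C_A: C_U = (0.300/1.14)·ln[(0.300+1.14·4.05)/(0.300+1.14·1.92)] = 0.2632·ln(4.917/2.488) = 0.1792 mol/dm³.
Then C_D = (C_{A0}−C_A) − C_U = 2.130 − 0.1792 = 1.951 mol/dm³.
S̃_{D/U} = C_D/C_U = 1.951/0.1792 = 10.9.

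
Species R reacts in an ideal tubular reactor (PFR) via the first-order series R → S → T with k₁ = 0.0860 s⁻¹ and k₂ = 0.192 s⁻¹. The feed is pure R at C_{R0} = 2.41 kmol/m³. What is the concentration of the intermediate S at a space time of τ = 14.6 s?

Solving the coupled first-order balances gives C_S(τ) = [k₁/(k₂−k₁)]·C_{R0}·(e^(−k₁τ) − e^(−k₂τ)).
e^(−k₁τ) = e^(−0.0860×14.6) = e^(−1.256) = 0.2849; e^(−k₂τ) = e^(−2.803) = 0.06062.
C_S = 0.0860×2.41/(0.192−0.0860) × (0.2849−0.06062) = 1.955×0.2243 = 0.4385 kmol/m³.

0.439 kmol/m³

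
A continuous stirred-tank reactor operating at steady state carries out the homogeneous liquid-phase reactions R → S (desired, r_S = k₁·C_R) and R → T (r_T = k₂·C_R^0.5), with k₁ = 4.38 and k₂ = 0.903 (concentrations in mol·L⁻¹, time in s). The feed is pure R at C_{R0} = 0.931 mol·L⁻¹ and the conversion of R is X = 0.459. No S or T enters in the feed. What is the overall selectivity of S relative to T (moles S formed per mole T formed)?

Exit C_R = C_{R0}(1−X) = 0.931×0.541 = 0.5037 mol·L⁻¹.
Rates in a CSTR are evaluated at the outlet concentration: r_S = 4.38×0.5037 = 2.206, r_T = 0.903×0.5037^0.5 = 0.6409.
Overall selectivity = C_S/C_T = r_Sτ/(r_Tτ) = r_S/r_T = 3.44.

3.44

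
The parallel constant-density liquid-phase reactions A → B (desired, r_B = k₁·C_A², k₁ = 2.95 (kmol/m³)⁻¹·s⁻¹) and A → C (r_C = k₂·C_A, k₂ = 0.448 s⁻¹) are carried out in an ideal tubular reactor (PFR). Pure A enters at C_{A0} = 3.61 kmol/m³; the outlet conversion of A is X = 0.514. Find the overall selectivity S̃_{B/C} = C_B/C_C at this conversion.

C_A = C_{A0}(1−X) = 1.754 kmol/m³.
Along a PFR/batch, dC_C/dC_A = −r_C/(r_B+r_C) = −k₂/(k₂+k₁·C_A).
Integrating from C_{A0} to C_A: C_C = (0.448/2.95)·ln[(0.448+2.95·3.61)/(0.448+2.95·1.75)] = 0.1519·ln(11.10/5.624) = 0.1032 kmol/m³.
Then C_B = (C_{A0}−C_A) − C_C = 1.856 − 0.1032 = 1.752 kmol/m³.
S̃_{B/C} = C_B/C_C = 1.752/0.1032 = 17.0.

17.0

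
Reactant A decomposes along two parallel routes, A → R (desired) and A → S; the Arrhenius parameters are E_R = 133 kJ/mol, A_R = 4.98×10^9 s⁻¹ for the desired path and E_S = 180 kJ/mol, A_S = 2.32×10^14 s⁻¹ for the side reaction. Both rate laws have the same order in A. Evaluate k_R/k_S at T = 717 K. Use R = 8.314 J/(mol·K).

0.0570

k_R/k_S = (A_R/A_S)·exp[−(E_R−E_S)/(RT)] = (A_R/A_S)·exp[(E_S−E_R)/(RT)].
(E_S−E_R)/(RT) = (180−133)×10³/(8.314×717) = 47000/5961 = 7.884.
k_R/k_S = (4.98×10^9/2.32×10^14)·exp(7.884) = 2.147×10^-5 × 2656 = 0.0570.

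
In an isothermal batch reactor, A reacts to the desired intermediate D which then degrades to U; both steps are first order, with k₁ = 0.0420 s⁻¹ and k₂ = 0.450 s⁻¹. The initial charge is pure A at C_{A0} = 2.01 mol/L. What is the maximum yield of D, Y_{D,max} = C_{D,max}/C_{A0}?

0.0731

For a first-order series the maximum intermediate yield is C_{D,max}/C_{A0} = (k₁/k₂)^[k₂/(k₂−k₁)].
= (0.0420/0.450)^(0.450/(0.450−0.0420)) = (0.09333)^(1.103) = 0.07312.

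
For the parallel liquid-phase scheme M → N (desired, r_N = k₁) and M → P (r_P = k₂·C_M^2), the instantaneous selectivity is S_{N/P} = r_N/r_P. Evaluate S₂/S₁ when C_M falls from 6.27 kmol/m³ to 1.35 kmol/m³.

S_{N/P} = (k₁/k₂)·C_M^-2, so S₂/S₁ = (C_{M,2}/C_{M,1})^-2.
= (1.35/6.27)^(-2) = (0.2153)^(-2) = 21.6.

21.6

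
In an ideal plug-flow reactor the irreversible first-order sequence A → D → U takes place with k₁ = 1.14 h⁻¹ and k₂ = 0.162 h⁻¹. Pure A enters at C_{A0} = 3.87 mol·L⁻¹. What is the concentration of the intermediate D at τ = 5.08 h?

1.97 mol·L⁻¹

For first-order series with pure A initially, C_D(τ) = k₁C_{A0}/(k₂−k₁)·(e^(−k₁τ) − e^(−k₂τ)).
e^(−k₁τ) = e^(−1.14×5.08) = e^(−5.791) = 0.003054; e^(−k₂τ) = e^(−0.8230) = 0.4391.
C_D = 1.14×3.87/(0.162−1.14) × (0.003054−0.4391) = (-4.511)×(-0.4361) = 1.967 mol·L⁻¹.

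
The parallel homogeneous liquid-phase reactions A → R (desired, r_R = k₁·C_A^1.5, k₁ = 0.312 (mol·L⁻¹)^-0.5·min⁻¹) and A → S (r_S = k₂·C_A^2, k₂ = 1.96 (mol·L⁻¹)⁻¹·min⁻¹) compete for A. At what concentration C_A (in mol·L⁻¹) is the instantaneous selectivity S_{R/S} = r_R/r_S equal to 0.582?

0.0748 mol·L⁻¹

S_{R/S} = (k₁/k₂)·C_A^-0.5 ⇒ C_A = (S·k₂/k₁)^(-2).
= (0.582×1.96/0.312)^(-2) = (3.656)^(-2) = 0.0748 mol·L⁻¹.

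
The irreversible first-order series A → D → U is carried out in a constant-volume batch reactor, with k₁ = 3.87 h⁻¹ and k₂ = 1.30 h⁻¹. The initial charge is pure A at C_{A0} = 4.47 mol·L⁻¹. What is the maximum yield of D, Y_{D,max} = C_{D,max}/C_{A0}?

For a first-order series the maximum intermediate yield is C_{D,max}/C_{A0} = (k₁/k₂)^[k₂/(k₂−k₁)].
= (3.87/1.30)^(1.30/(1.30−3.87)) = (2.977)^(-0.5058) = 0.5759.

0.576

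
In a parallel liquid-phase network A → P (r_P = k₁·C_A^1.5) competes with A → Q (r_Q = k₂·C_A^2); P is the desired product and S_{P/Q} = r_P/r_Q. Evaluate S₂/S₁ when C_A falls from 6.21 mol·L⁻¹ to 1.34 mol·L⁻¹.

2.15

S_{P/Q} = (k₁/k₂)·C_A^-0.5, so S₂/S₁ = (C_{A,2}/C_{A,1})^-0.5.
= (1.34/6.21)^(-0.5) = (0.2158)^(-0.5) = 2.15.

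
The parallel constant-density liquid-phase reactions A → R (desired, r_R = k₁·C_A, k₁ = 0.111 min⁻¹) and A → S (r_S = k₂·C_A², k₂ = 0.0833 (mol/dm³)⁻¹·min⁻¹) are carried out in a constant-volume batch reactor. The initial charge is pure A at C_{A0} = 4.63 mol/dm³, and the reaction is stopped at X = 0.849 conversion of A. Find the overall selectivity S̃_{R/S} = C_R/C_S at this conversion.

C_A = C_{A0}(1−X) = 0.6991 mol/dm³.
Along a PFR/batch, dC_R/dC_A = −r_R/(r_R+r_S) = −k₁/(k₁+k₂·C_A).
Integrating from C_{A0} to C_A: C_R = (0.111/0.0833)·ln[(0.111+0.0833·4.63)/(0.111+0.0833·0.699)] = 1.333·ln(0.4967/0.1692) = 1.435 mol/dm³.
C_S = (C_{A0}−C_A)−C_R = 2.496 mol/dm³; S̃_{R/S} = 1.435/2.496 = 0.575.

0.575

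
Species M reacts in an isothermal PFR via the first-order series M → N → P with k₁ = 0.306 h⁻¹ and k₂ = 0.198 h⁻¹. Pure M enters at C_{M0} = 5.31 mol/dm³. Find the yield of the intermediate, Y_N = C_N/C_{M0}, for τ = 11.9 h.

Solving the coupled first-order balances gives C_N(τ) = [k₁/(k₂−k₁)]·C_{M0}·(e^(−k₁τ) − e^(−k₂τ)).
e^(−k₁τ) = e^(−0.306×11.9) = e^(−3.641) = 0.02622; e^(−k₂τ) = e^(−2.356) = 0.09478.
C_N = 0.306×5.31/(0.198−0.306) × (0.02622−0.09478) = (-15.04)×(-0.06856) = 1.032 mol/dm³.
Y_N = C_N/C_{M0} = 1.032/5.31 = 0.194.

0.194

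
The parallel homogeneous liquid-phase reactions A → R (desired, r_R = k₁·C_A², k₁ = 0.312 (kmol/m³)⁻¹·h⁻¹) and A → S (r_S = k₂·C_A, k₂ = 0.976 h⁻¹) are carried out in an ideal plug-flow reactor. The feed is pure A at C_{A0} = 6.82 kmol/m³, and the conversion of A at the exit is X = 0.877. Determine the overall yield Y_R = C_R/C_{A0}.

C_A = C_{A0}(1−X) = 0.8389 kmol/m³.
Along a PFR/batch, dC_S/dC_A = −r_S/(r_R+r_S) = −k₂/(k₂+k₁·C_A).
Integrating from C_{A0} to C_A: C_S = (0.976/0.312)·ln[(0.976+0.312·6.82)/(0.976+0.312·0.839)] = 3.128·ln(3.104/1.238) = 2.876 kmol/m³.
Then C_R = (C_{A0}−C_A) − C_S = 5.981 − 2.876 = 3.105 kmol/m³.
Y_R = C_R/C_{A0} = 3.105/6.82 = 0.455.

0.455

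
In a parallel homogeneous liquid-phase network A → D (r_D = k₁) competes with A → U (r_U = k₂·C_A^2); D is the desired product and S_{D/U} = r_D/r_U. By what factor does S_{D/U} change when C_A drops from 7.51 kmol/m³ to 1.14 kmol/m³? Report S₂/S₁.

43.4

S_{D/U} = (k₁/k₂)·C_A^-2, so S₂/S₁ = (C_{A,2}/C_{A,1})^-2.
= (1.14/7.51)^(-2) = (0.1518)^(-2) = 43.4.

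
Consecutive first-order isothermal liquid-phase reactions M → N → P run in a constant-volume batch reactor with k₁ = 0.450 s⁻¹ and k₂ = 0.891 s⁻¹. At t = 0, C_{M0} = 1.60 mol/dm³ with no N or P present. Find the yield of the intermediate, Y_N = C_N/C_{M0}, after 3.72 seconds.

Solving the coupled first-order balances gives C_N(t) = [k₁/(k₂−k₁)]·C_{M0}·(e^(−k₁t) − e^(−k₂t)).
e^(−k₁t) = e^(−0.450×3.72) = e^(−1.674) = 0.1875; e^(−k₂t) = e^(−3.315) = 0.03635.
C_N = 0.450×1.60/(0.891−0.450) × (0.1875−0.03635) = 1.633×0.1511 = 0.2468 mol/dm³.
Y_N = C_N/C_{M0} = 0.2468/1.60 = 0.154.

0.154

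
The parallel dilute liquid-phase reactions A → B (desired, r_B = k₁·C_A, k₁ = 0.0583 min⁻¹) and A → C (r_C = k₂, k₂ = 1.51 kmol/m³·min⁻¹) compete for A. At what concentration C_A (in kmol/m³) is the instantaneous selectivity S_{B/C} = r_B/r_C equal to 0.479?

12.4 kmol/m³

S_{B/C} = (k₁/k₂)·C_A ⇒ C_A = S·k₂/k₁.
= 0.479×1.51/0.0583 = 12.4 kmol/m³.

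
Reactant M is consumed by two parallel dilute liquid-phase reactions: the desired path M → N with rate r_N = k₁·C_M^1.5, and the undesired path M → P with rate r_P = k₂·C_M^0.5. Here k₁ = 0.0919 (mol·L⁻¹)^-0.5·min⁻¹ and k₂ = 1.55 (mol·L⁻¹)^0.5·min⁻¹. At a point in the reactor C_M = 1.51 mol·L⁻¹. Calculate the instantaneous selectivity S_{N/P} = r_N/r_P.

0.0895

S_{N/P} = r_N/r_P = (k₁·C_M^1.5)/(k₂·C_M^0.5) = (k₁/k₂)·C_M.
= (0.0919×1.510^1.5) / (1.55×1.510^0.5) = 0.1705/1.905 = 0.0895.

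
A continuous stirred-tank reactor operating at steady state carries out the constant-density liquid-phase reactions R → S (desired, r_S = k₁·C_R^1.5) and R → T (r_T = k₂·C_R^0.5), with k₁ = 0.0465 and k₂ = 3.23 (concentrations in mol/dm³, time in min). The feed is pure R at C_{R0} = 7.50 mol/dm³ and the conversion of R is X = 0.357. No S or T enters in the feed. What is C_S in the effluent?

0.174 mol/dm³

Exit C_R = C_{R0}(1−X) = 7.50×0.643 = 4.822 mol/dm³.
In a CSTR the entire volume is at exit conditions, so r_S = 0.0465×4.822^1.5 = 0.4924 and r_T = 3.23×4.822^0.5 = 7.093.
Fraction of consumed R going to S: r_S/(r_S+r_T) = 0.06492.
C_S = 0.06492·C_{R0}·X = 0.06492×7.50×0.357 = 0.174 mol/dm³.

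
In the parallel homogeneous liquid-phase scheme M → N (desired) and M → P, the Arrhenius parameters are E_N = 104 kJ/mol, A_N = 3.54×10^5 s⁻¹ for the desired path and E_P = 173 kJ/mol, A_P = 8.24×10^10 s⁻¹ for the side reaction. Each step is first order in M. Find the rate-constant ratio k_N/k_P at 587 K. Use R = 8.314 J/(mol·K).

5.93

With equal orders, S_{N/P} = k_N/k_P = (A_N/A_P)·exp[(E_P−E_N)/(RT)].
(E_P−E_N)/(RT) = (173−104)×10³/(8.314×587) = 69000/4880 = 14.14.
k_N/k_P = (3.54×10^5/8.24×10^10)·exp(14.14) = 4.296×10^-6 × 1.381×10^6 = 5.93.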